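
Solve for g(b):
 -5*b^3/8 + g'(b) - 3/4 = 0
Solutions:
 g(b) = C1 + 5*b^4/32 + 3*b/4


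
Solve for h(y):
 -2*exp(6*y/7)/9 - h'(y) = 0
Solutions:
 h(y) = C1 - 7*exp(6*y/7)/27


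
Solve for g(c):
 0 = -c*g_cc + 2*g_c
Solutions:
 g(c) = C1 + C2*c^3


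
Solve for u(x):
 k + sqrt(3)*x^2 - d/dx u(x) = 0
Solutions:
 u(x) = C1 + k*x + sqrt(3)*x^3/3


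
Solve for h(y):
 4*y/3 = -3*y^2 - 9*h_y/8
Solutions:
 h(y) = C1 - 8*y^3/9 - 16*y^2/27


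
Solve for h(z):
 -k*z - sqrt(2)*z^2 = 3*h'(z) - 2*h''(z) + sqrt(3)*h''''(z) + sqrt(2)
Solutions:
 h(z) = C1 + C2*exp(z*(4*6^(1/3)/(sqrt(729 - 32*sqrt(3)) + 27)^(1/3) + 2^(2/3)*3^(1/6)*(sqrt(729 - 32*sqrt(3)) + 27)^(1/3))/12)*sin(z*(-6^(2/3)*(sqrt(729 - 32*sqrt(3)) + 27)^(1/3) + 4*2^(1/3)*3^(5/6)/(sqrt(729 - 32*sqrt(3)) + 27)^(1/3))/12) + C3*exp(z*(4*6^(1/3)/(sqrt(729 - 32*sqrt(3)) + 27)^(1/3) + 2^(2/3)*3^(1/6)*(sqrt(729 - 32*sqrt(3)) + 27)^(1/3))/12)*cos(z*(-6^(2/3)*(sqrt(729 - 32*sqrt(3)) + 27)^(1/3) + 4*2^(1/3)*3^(5/6)/(sqrt(729 - 32*sqrt(3)) + 27)^(1/3))/12) + C4*exp(-z*(4*6^(1/3)/(sqrt(729 - 32*sqrt(3)) + 27)^(1/3) + 2^(2/3)*3^(1/6)*(sqrt(729 - 32*sqrt(3)) + 27)^(1/3))/6) - k*z^2/6 - 2*k*z/9 - sqrt(2)*z^3/9 - 2*sqrt(2)*z^2/9 - 17*sqrt(2)*z/27


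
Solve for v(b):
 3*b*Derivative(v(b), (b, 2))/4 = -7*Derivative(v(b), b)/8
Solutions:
 v(b) = C1 + C2/b^(1/6)


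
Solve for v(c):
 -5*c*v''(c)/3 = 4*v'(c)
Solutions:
 v(c) = C1 + C2/c^(7/5)


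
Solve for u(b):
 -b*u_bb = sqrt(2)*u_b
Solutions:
 u(b) = C1 + C2*b^(1 - sqrt(2))


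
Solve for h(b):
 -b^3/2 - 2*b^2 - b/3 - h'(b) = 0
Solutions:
 h(b) = C1 - b^4/8 - 2*b^3/3 - b^2/6


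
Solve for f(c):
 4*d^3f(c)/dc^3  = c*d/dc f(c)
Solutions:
 f(c) = C1 + Integral(C2*airyai(2^(1/3)*c/2) + C3*airybi(2^(1/3)*c/2), c)


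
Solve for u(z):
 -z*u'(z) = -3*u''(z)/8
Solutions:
 u(z) = C1 + C2*erfi(2*sqrt(3)*z/3)


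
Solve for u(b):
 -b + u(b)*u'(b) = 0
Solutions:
 u(b) = -sqrt(C1 + b^2)
 u(b) = sqrt(C1 + b^2)


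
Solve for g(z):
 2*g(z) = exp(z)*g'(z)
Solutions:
 g(z) = C1*exp(-2*exp(-z))


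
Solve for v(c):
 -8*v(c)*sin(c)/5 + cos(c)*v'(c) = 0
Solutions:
 v(c) = C1/cos(c)^(8/5)


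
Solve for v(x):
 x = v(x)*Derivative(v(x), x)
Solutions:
 v(x) = -sqrt(C1 + x^2)
 v(x) = sqrt(C1 + x^2)


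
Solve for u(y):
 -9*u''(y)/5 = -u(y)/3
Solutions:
 u(y) = C1*exp(-sqrt(15)*y/9) + C2*exp(sqrt(15)*y/9)


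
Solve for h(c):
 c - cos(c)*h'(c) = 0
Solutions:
 h(c) = C1 + Integral(c/cos(c), c)


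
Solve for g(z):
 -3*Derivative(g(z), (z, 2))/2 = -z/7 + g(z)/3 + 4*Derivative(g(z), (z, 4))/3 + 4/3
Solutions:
 g(z) = C1*sin(z*sqrt(9 - sqrt(17))/4) + C2*sin(z*sqrt(sqrt(17) + 9)/4) + C3*cos(z*sqrt(9 - sqrt(17))/4) + C4*cos(z*sqrt(sqrt(17) + 9)/4) + 3*z/7 - 4


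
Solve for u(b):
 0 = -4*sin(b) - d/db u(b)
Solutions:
 u(b) = C1 + 4*cos(b)


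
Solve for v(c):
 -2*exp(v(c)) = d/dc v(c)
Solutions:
 v(c) = log(1/(C1 + 2*c))


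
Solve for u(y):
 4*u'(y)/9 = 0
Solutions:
 u(y) = C1


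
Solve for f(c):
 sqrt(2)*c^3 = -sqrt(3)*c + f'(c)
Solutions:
 f(c) = C1 + sqrt(2)*c^4/4 + sqrt(3)*c^2/2


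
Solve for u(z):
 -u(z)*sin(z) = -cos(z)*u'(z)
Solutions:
 u(z) = C1/cos(z)


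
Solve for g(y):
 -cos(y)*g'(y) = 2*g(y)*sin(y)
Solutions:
 g(y) = C1*cos(y)^2


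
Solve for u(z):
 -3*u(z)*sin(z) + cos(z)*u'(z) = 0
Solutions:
 u(z) = C1/cos(z)^3


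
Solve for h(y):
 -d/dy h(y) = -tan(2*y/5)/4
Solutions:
 h(y) = C1 - 5*log(cos(2*y/5))/8


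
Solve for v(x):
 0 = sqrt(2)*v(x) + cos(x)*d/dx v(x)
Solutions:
 v(x) = C1*(sin(x) - 1)^(sqrt(2)/2)/(sin(x) + 1)^(sqrt(2)/2)


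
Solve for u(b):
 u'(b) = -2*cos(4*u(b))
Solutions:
 u(b) = -asin((C1 + exp(16*b))/(C1 - exp(16*b)))/4 + pi/4
 u(b) = asin((C1 + exp(16*b))/(C1 - exp(16*b)))/4


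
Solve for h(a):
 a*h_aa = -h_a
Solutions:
 h(a) = C1 + C2*log(a)


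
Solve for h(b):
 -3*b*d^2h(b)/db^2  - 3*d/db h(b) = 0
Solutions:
 h(b) = C1 + C2*log(b)


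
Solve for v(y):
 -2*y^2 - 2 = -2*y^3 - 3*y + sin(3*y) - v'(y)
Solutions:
 v(y) = C1 - y^4/2 + 2*y^3/3 - 3*y^2/2 + 2*y - cos(3*y)/3


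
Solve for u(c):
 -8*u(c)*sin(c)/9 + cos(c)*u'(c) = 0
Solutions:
 u(c) = C1/cos(c)^(8/9)


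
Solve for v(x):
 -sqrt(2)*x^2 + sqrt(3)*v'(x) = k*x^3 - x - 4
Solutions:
 v(x) = C1 + sqrt(3)*k*x^4/12 + sqrt(6)*x^3/9 - sqrt(3)*x^2/6 - 4*sqrt(3)*x/3


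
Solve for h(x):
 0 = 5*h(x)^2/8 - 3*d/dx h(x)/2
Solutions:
 h(x) = -12/(C1 + 5*x)


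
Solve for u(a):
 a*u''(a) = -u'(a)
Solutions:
 u(a) = C1 + C2*log(a)


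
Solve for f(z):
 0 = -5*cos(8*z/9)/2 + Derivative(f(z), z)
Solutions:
 f(z) = C1 + 45*sin(8*z/9)/16


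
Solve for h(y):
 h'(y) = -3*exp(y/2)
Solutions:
 h(y) = C1 - 6*exp(y/2)


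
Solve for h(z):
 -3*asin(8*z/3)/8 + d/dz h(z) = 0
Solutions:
 h(z) = C1 + 3*z*asin(8*z/3)/8 + 3*sqrt(9 - 64*z^2)/64


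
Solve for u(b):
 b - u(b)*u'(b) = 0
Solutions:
 u(b) = -sqrt(C1 + b^2)
 u(b) = sqrt(C1 + b^2)


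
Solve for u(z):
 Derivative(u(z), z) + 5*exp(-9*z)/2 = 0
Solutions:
 u(z) = C1 + 5*exp(-9*z)/18


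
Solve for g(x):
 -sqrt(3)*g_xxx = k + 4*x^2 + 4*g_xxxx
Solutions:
 g(x) = C1 + C2*x + C3*x^2 + C4*exp(-sqrt(3)*x/4) - sqrt(3)*x^5/45 + 4*x^4/9 + sqrt(3)*x^3*(-3*k - 128)/54


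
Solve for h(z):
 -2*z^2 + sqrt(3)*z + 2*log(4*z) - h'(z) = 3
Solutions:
 h(z) = C1 - 2*z^3/3 + sqrt(3)*z^2/2 + 2*z*log(z) - 5*z + z*log(16)


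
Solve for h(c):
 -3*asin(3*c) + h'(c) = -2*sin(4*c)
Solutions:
 h(c) = C1 + 3*c*asin(3*c) + sqrt(1 - 9*c^2) + cos(4*c)/2


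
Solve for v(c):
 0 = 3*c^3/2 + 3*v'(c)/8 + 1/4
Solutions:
 v(c) = C1 - c^4 - 2*c/3


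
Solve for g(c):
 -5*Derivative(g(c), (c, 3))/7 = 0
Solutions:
 g(c) = C1 + C2*c + C3*c^2


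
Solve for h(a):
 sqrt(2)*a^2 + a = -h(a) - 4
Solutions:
 h(a) = -sqrt(2)*a^2 - a - 4


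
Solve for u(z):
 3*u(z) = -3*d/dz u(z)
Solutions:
 u(z) = C1*exp(-z)


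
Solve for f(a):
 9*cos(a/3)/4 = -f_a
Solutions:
 f(a) = C1 - 27*sin(a/3)/4


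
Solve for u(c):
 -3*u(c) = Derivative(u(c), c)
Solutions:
 u(c) = C1*exp(-3*c)


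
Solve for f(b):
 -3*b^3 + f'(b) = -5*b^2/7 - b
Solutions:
 f(b) = C1 + 3*b^4/4 - 5*b^3/21 - b^2/2


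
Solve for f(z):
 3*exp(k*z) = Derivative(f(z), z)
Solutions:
 f(z) = C1 + 3*exp(k*z)/k


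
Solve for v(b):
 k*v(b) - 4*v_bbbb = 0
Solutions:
 v(b) = C1*exp(-sqrt(2)*b*k^(1/4)/2) + C2*exp(sqrt(2)*b*k^(1/4)/2) + C3*exp(-sqrt(2)*I*b*k^(1/4)/2) + C4*exp(sqrt(2)*I*b*k^(1/4)/2)


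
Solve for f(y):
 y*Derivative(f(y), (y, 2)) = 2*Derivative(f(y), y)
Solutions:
 f(y) = C1 + C2*y^3


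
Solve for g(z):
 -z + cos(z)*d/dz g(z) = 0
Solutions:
 g(z) = C1 + Integral(z/cos(z), z)


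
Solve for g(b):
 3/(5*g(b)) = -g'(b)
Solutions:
 g(b) = -sqrt(C1 - 30*b)/5
 g(b) = sqrt(C1 - 30*b)/5


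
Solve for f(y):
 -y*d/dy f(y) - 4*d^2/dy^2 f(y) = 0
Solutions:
 f(y) = C1 + C2*erf(sqrt(2)*y/4)


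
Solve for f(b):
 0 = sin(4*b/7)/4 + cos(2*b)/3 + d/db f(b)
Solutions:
 f(b) = C1 - sin(2*b)/6 + 7*cos(4*b/7)/16


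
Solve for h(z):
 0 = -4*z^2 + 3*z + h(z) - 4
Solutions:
 h(z) = 4*z^2 - 3*z + 4


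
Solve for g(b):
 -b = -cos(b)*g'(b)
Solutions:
 g(b) = C1 + Integral(b/cos(b), b)


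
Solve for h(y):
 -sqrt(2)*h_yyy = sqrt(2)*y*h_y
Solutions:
 h(y) = C1 + Integral(C2*airyai(-y) + C3*airybi(-y), y)


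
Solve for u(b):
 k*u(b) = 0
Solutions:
 u(b) = 0


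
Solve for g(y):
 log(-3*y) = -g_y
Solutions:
 g(y) = C1 - y*log(-y) + y*(1 - log(3))


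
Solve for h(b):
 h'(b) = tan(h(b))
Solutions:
 h(b) = pi - asin(C1*exp(b))
 h(b) = asin(C1*exp(b))


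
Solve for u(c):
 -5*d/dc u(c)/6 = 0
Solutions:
 u(c) = C1


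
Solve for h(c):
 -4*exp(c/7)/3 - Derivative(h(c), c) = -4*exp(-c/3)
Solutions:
 h(c) = C1 - 28*exp(c/7)/3 - 12*exp(-c/3)


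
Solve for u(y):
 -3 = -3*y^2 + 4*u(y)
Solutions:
 u(y) = 3*y^2/4 - 3/4


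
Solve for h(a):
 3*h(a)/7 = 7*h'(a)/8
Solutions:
 h(a) = C1*exp(24*a/49)


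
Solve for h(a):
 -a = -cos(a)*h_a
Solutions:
 h(a) = C1 + Integral(a/cos(a), a)


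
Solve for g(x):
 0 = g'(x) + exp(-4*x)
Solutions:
 g(x) = C1 + exp(-4*x)/4


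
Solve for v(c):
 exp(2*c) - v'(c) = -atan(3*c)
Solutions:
 v(c) = C1 + c*atan(3*c) + exp(2*c)/2 - log(9*c^2 + 1)/6


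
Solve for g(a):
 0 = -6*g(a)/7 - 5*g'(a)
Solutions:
 g(a) = C1*exp(-6*a/35)


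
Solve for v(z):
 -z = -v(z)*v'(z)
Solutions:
 v(z) = -sqrt(C1 + z^2)
 v(z) = sqrt(C1 + z^2)


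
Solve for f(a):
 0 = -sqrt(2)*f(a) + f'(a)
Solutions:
 f(a) = C1*exp(sqrt(2)*a)


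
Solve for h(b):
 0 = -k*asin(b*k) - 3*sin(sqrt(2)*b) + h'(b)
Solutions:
 h(b) = C1 + k*Piecewise((b*asin(b*k) + sqrt(-b^2*k^2 + 1)/k, Ne(k, 0)), (0, True)) - 3*sqrt(2)*cos(sqrt(2)*b)/2


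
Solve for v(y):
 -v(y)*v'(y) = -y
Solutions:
 v(y) = -sqrt(C1 + y^2)
 v(y) = sqrt(C1 + y^2)


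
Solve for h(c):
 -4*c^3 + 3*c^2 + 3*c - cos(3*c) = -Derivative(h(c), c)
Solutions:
 h(c) = C1 + c^4 - c^3 - 3*c^2/2 + sin(3*c)/3


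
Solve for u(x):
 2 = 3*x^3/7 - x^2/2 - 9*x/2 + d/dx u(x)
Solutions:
 u(x) = C1 - 3*x^4/28 + x^3/6 + 9*x^2/4 + 2*x


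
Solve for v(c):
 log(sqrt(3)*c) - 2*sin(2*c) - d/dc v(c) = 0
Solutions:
 v(c) = C1 + c*log(c) - c + c*log(3)/2 + cos(2*c)


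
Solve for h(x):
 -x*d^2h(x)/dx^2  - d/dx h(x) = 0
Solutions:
 h(x) = C1 + C2*log(x)


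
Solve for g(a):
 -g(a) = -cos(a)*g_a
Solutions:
 g(a) = C1*sqrt(sin(a) + 1)/sqrt(sin(a) - 1)


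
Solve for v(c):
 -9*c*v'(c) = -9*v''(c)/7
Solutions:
 v(c) = C1 + C2*erfi(sqrt(14)*c/2)


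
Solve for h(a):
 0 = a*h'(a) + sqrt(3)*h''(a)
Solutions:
 h(a) = C1 + C2*erf(sqrt(2)*3^(3/4)*a/6)


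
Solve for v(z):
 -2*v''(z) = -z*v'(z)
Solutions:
 v(z) = C1 + C2*erfi(z/2)


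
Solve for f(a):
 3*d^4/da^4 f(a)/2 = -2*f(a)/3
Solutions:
 f(a) = (C1*sin(sqrt(3)*a/3) + C2*cos(sqrt(3)*a/3))*exp(-sqrt(3)*a/3) + (C3*sin(sqrt(3)*a/3) + C4*cos(sqrt(3)*a/3))*exp(sqrt(3)*a/3)


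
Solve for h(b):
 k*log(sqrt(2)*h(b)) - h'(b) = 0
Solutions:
 Integral(1/(2*log(_y) + log(2)), (_y, h(b))) = C1 + b*k/2


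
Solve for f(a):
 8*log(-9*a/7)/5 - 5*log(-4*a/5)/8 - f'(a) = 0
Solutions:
 f(a) = C1 + 39*a*log(-a)/40 + a*(-64*log(7) - 39 - 50*log(2) + 25*log(5) + 128*log(3))/40


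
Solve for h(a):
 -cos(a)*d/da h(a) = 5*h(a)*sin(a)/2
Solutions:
 h(a) = C1*cos(a)^(5/2)


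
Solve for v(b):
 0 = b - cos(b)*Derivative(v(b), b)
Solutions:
 v(b) = C1 + Integral(b/cos(b), b)


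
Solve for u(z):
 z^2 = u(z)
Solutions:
 u(z) = z^2


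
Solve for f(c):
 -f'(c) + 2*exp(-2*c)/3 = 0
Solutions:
 f(c) = C1 - exp(-2*c)/3


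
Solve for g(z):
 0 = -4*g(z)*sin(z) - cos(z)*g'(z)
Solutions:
 g(z) = C1*cos(z)^4


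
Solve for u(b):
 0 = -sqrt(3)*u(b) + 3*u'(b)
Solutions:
 u(b) = C1*exp(sqrt(3)*b/3)


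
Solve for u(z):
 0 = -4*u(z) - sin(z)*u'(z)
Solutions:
 u(z) = C1*(cos(z)^2 + 2*cos(z) + 1)/(cos(z)^2 - 2*cos(z) + 1)


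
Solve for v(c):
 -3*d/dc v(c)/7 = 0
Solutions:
 v(c) = C1


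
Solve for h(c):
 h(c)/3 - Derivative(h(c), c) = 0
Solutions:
 h(c) = C1*exp(c/3)


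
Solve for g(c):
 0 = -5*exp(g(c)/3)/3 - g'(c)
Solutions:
 g(c) = 3*log(1/(C1 + 5*c)) + 6*log(3)


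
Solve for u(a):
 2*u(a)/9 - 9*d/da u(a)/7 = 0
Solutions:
 u(a) = C1*exp(14*a/81)


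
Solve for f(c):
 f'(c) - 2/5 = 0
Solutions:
 f(c) = C1 + 2*c/5


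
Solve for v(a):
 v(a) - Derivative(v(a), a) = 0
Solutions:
 v(a) = C1*exp(a)


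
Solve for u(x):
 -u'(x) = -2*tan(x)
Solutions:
 u(x) = C1 - 2*log(cos(x))


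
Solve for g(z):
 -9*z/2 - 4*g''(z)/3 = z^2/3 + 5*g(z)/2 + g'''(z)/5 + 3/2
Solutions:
 g(z) = C1*exp(z*(-80 + 160*2^(2/3)*5^(1/3)/(27*sqrt(3289) + 2009)^(1/3) + 2^(1/3)*5^(2/3)*(27*sqrt(3289) + 2009)^(1/3))/36)*sin(10^(1/3)*sqrt(3)*z*(-5^(1/3)*(27*sqrt(3289) + 2009)^(1/3) + 160*2^(1/3)/(27*sqrt(3289) + 2009)^(1/3))/36) + C2*exp(z*(-80 + 160*2^(2/3)*5^(1/3)/(27*sqrt(3289) + 2009)^(1/3) + 2^(1/3)*5^(2/3)*(27*sqrt(3289) + 2009)^(1/3))/36)*cos(10^(1/3)*sqrt(3)*z*(-5^(1/3)*(27*sqrt(3289) + 2009)^(1/3) + 160*2^(1/3)/(27*sqrt(3289) + 2009)^(1/3))/36) + C3*exp(-z*(160*2^(2/3)*5^(1/3)/(27*sqrt(3289) + 2009)^(1/3) + 40 + 2^(1/3)*5^(2/3)*(27*sqrt(3289) + 2009)^(1/3))/18) - 2*z^2/15 - 9*z/5 - 103/225


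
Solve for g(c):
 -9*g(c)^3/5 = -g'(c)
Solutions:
 g(c) = -sqrt(10)*sqrt(-1/(C1 + 9*c))/2
 g(c) = sqrt(10)*sqrt(-1/(C1 + 9*c))/2


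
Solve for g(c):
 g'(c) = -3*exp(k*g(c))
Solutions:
 g(c) = Piecewise((log(1/(C1*k + 3*c*k))/k, Ne(k, 0)), (nan, True))
 g(c) = Piecewise((C1 - 3*c, Eq(k, 0)), (nan, True))


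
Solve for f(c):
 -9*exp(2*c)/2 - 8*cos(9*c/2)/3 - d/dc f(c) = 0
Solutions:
 f(c) = C1 - 9*exp(2*c)/4 - 16*sin(9*c/2)/27


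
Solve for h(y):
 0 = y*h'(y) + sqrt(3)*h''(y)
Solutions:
 h(y) = C1 + C2*erf(sqrt(2)*3^(3/4)*y/6)


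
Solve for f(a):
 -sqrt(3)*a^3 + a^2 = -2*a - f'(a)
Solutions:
 f(a) = C1 + sqrt(3)*a^4/4 - a^3/3 - a^2


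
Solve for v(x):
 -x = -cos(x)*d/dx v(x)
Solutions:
 v(x) = C1 + Integral(x/cos(x), x)


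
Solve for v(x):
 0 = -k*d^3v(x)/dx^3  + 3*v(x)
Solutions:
 v(x) = C1*exp(3^(1/3)*x*(1/k)^(1/3)) + C2*exp(x*(-3^(1/3) + 3^(5/6)*I)*(1/k)^(1/3)/2) + C3*exp(-x*(3^(1/3) + 3^(5/6)*I)*(1/k)^(1/3)/2)


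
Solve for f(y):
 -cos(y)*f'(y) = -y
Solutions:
 f(y) = C1 + Integral(y/cos(y), y)


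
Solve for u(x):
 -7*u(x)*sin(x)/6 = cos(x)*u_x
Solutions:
 u(x) = C1*cos(x)^(7/6)


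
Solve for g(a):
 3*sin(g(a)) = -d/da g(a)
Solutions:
 g(a) = -acos((-C1 - exp(6*a))/(C1 - exp(6*a))) + 2*pi
 g(a) = acos((-C1 - exp(6*a))/(C1 - exp(6*a)))


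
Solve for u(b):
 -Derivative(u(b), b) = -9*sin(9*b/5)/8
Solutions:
 u(b) = C1 - 5*cos(9*b/5)/8


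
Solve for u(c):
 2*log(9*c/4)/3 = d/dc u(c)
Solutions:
 u(c) = C1 + 2*c*log(c)/3 - 4*c*log(2)/3 - 2*c/3 + 4*c*log(3)/3


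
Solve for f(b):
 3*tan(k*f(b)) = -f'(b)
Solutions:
 f(b) = Piecewise((-asin(exp(C1*k - 3*b*k))/k + pi/k, Ne(k, 0)), (nan, True))
 f(b) = Piecewise((asin(exp(C1*k - 3*b*k))/k, Ne(k, 0)), (nan, True))


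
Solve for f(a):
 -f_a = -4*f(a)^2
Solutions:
 f(a) = -1/(C1 + 4*a)


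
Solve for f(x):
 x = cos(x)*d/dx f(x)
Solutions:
 f(x) = C1 + Integral(x/cos(x), x)


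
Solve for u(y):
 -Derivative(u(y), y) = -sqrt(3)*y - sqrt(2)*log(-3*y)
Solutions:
 u(y) = C1 + sqrt(3)*y^2/2 + sqrt(2)*y*log(-y) + sqrt(2)*y*(-1 + log(3))


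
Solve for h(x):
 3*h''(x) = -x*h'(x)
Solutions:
 h(x) = C1 + C2*erf(sqrt(6)*x/6)


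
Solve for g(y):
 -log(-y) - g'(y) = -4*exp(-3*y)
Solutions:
 g(y) = C1 - y*log(-y) + y - 4*exp(-3*y)/3


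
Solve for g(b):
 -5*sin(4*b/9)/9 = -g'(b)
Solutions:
 g(b) = C1 - 5*cos(4*b/9)/4


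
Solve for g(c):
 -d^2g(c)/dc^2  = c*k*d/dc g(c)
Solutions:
 g(c) = Piecewise((-sqrt(2)*sqrt(pi)*C1*erf(sqrt(2)*c*sqrt(k)/2)/(2*sqrt(k)) - C2, (k > 0) | (k < 0)), (-C1*c - C2, True))


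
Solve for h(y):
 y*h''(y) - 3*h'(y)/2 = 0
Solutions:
 h(y) = C1 + C2*y^(5/2)


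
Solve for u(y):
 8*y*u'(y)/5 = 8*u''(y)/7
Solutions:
 u(y) = C1 + C2*erfi(sqrt(70)*y/10)


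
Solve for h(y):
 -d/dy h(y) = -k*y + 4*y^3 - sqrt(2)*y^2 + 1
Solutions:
 h(y) = C1 + k*y^2/2 - y^4 + sqrt(2)*y^3/3 - y


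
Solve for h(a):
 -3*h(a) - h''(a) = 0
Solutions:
 h(a) = C1*sin(sqrt(3)*a) + C2*cos(sqrt(3)*a)


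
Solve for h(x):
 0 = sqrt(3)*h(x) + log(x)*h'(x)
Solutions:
 h(x) = C1*exp(-sqrt(3)*li(x))


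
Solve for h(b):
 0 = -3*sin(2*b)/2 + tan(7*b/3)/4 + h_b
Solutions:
 h(b) = C1 + 3*log(cos(7*b/3))/28 - 3*cos(2*b)/4


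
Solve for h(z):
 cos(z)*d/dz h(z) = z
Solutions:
 h(z) = C1 + Integral(z/cos(z), z)


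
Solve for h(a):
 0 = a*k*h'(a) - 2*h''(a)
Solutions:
 h(a) = Piecewise((-sqrt(pi)*C1*erf(a*sqrt(-k)/2)/sqrt(-k) - C2, (k > 0) | (k < 0)), (-C1*a - C2, True))


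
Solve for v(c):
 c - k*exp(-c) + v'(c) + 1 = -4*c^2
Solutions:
 v(c) = C1 - 4*c^3/3 - c^2/2 - c - k*exp(-c)


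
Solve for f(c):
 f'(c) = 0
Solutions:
 f(c) = C1


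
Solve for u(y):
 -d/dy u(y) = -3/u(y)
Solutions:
 u(y) = -sqrt(C1 + 6*y)
 u(y) = sqrt(C1 + 6*y)


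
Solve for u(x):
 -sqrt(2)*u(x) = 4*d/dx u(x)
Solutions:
 u(x) = C1*exp(-sqrt(2)*x/4)


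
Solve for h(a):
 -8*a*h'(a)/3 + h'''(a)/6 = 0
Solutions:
 h(a) = C1 + Integral(C2*airyai(2*2^(1/3)*a) + C3*airybi(2*2^(1/3)*a), a)


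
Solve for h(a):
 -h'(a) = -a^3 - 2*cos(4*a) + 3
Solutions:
 h(a) = C1 + a^4/4 - 3*a + sin(4*a)/2


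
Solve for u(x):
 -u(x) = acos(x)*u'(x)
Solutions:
 u(x) = C1*exp(-Integral(1/acos(x), x))


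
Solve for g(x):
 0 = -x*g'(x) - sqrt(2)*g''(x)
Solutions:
 g(x) = C1 + C2*erf(2^(1/4)*x/2)


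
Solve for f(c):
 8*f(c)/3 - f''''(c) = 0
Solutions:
 f(c) = C1*exp(-6^(3/4)*c/3) + C2*exp(6^(3/4)*c/3) + C3*sin(6^(3/4)*c/3) + C4*cos(6^(3/4)*c/3)


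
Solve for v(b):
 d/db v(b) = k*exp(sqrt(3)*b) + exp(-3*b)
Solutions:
 v(b) = C1 + sqrt(3)*k*exp(sqrt(3)*b)/3 - exp(-3*b)/3


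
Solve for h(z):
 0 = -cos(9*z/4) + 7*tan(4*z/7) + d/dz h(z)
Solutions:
 h(z) = C1 + 49*log(cos(4*z/7))/4 + 4*sin(9*z/4)/9


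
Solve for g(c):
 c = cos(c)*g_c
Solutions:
 g(c) = C1 + Integral(c/cos(c), c)


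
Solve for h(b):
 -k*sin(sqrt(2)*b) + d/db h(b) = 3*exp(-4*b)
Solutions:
 h(b) = C1 - sqrt(2)*k*cos(sqrt(2)*b)/2 - 3*exp(-4*b)/4


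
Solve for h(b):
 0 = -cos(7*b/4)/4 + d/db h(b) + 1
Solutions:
 h(b) = C1 - b + sin(7*b/4)/7


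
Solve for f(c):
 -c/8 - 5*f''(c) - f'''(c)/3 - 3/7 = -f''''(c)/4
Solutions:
 f(c) = C1 + C2*c + C3*exp(2*c*(1 - sqrt(46))/3) + C4*exp(2*c*(1 + sqrt(46))/3) - c^3/240 - 353*c^2/8400


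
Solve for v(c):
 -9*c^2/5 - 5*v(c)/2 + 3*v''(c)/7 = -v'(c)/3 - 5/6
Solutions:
 v(c) = C1*exp(c*(-7 + sqrt(1939))/18) + C2*exp(-c*(7 + sqrt(1939))/18) - 18*c^2/25 - 24*c/125 + 799/13125


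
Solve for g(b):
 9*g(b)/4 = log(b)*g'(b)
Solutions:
 g(b) = C1*exp(9*li(b)/4)


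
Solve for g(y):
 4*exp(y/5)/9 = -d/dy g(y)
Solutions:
 g(y) = C1 - 20*exp(y/5)/9


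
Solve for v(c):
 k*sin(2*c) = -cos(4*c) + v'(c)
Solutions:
 v(c) = C1 - k*cos(2*c)/2 + sin(4*c)/4


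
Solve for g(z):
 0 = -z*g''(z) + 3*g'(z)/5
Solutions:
 g(z) = C1 + C2*z^(8/5)


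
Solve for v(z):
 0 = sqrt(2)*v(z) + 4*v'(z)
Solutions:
 v(z) = C1*exp(-sqrt(2)*z/4)


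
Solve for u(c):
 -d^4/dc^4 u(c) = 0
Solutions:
 u(c) = C1 + C2*c + C3*c^2 + C4*c^3


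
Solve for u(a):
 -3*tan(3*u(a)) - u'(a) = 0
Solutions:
 u(a) = -asin(C1*exp(-9*a))/3 + pi/3
 u(a) = asin(C1*exp(-9*a))/3


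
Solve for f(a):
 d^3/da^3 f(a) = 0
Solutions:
 f(a) = C1 + C2*a + C3*a^2


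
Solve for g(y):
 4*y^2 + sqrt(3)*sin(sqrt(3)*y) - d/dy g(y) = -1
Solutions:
 g(y) = C1 + 4*y^3/3 + y - cos(sqrt(3)*y)


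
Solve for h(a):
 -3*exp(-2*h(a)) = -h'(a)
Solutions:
 h(a) = log(-sqrt(C1 + 6*a))
 h(a) = log(C1 + 6*a)/2


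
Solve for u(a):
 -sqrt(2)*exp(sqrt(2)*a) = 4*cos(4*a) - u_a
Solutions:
 u(a) = C1 + exp(sqrt(2)*a) + sin(4*a)


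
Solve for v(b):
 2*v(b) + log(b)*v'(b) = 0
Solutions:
 v(b) = C1*exp(-2*li(b))


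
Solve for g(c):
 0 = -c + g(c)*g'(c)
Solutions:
 g(c) = -sqrt(C1 + c^2)
 g(c) = sqrt(C1 + c^2)


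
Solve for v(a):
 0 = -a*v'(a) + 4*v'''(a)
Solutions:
 v(a) = C1 + Integral(C2*airyai(2^(1/3)*a/2) + C3*airybi(2^(1/3)*a/2), a)


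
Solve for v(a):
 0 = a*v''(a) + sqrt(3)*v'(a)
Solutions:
 v(a) = C1 + C2*a^(1 - sqrt(3))


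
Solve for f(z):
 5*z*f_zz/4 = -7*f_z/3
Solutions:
 f(z) = C1 + C2/z^(13/15)


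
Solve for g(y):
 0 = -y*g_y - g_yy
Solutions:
 g(y) = C1 + C2*erf(sqrt(2)*y/2)


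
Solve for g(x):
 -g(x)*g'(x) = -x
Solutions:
 g(x) = -sqrt(C1 + x^2)
 g(x) = sqrt(C1 + x^2)


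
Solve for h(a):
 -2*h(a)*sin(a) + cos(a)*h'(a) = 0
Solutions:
 h(a) = C1/cos(a)^2


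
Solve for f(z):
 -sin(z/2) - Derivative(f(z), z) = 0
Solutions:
 f(z) = C1 + 2*cos(z/2)


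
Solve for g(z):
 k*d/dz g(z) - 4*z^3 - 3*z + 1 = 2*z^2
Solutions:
 g(z) = C1 + z^4/k + 2*z^3/(3*k) + 3*z^2/(2*k) - z/k


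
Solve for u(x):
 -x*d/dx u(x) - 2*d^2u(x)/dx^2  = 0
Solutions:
 u(x) = C1 + C2*erf(x/2)


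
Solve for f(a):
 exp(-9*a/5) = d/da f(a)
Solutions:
 f(a) = C1 - 5*exp(-9*a/5)/9


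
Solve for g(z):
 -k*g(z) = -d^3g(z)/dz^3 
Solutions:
 g(z) = C1*exp(k^(1/3)*z) + C2*exp(k^(1/3)*z*(-1 + sqrt(3)*I)/2) + C3*exp(-k^(1/3)*z*(1 + sqrt(3)*I)/2)


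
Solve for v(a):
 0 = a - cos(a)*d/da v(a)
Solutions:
 v(a) = C1 + Integral(a/cos(a), a)


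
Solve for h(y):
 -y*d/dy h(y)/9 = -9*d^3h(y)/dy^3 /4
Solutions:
 h(y) = C1 + Integral(C2*airyai(6^(2/3)*y/9) + C3*airybi(6^(2/3)*y/9), y)


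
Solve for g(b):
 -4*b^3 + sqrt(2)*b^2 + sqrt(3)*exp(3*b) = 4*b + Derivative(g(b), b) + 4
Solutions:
 g(b) = C1 - b^4 + sqrt(2)*b^3/3 - 2*b^2 - 4*b + sqrt(3)*exp(3*b)/3


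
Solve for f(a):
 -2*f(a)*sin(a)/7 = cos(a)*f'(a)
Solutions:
 f(a) = C1*cos(a)^(2/7)


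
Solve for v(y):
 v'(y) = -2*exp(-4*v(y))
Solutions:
 v(y) = log(-I*(C1 - 8*y)^(1/4))
 v(y) = log(I*(C1 - 8*y)^(1/4))
 v(y) = log(-(C1 - 8*y)^(1/4))
 v(y) = log(C1 - 8*y)/4


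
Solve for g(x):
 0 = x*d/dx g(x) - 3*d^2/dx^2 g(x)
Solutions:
 g(x) = C1 + C2*erfi(sqrt(6)*x/6)


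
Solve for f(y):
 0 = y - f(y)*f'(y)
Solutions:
 f(y) = -sqrt(C1 + y^2)
 f(y) = sqrt(C1 + y^2)


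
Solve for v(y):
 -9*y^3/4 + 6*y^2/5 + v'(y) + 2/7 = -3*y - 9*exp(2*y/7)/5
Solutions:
 v(y) = C1 + 9*y^4/16 - 2*y^3/5 - 3*y^2/2 - 2*y/7 - 63*exp(2*y/7)/10


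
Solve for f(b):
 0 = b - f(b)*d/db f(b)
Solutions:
 f(b) = -sqrt(C1 + b^2)
 f(b) = sqrt(C1 + b^2)


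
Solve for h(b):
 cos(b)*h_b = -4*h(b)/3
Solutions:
 h(b) = C1*(sin(b) - 1)^(2/3)/(sin(b) + 1)^(2/3)


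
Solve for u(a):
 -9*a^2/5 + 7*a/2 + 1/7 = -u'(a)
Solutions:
 u(a) = C1 + 3*a^3/5 - 7*a^2/4 - a/7


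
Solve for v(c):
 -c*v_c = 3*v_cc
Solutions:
 v(c) = C1 + C2*erf(sqrt(6)*c/6)


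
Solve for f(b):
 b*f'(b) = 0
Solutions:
 f(b) = C1


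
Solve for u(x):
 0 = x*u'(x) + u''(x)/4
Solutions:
 u(x) = C1 + C2*erf(sqrt(2)*x)


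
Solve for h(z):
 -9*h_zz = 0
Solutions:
 h(z) = C1 + C2*z


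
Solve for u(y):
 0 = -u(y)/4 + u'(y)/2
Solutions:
 u(y) = C1*exp(y/2)


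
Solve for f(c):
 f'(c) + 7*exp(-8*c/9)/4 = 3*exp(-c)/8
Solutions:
 f(c) = C1 - 3*exp(-c)/8 + 63*exp(-8*c/9)/32


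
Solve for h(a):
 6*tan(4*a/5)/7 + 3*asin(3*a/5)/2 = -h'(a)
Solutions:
 h(a) = C1 - 3*a*asin(3*a/5)/2 - sqrt(25 - 9*a^2)/2 + 15*log(cos(4*a/5))/14


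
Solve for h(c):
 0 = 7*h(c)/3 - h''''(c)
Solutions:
 h(c) = C1*exp(-3^(3/4)*7^(1/4)*c/3) + C2*exp(3^(3/4)*7^(1/4)*c/3) + C3*sin(3^(3/4)*7^(1/4)*c/3) + C4*cos(3^(3/4)*7^(1/4)*c/3)


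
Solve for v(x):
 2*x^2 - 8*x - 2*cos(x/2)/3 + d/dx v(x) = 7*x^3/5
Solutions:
 v(x) = C1 + 7*x^4/20 - 2*x^3/3 + 4*x^2 + 4*sin(x/2)/3


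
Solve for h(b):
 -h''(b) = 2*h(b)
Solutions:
 h(b) = C1*sin(sqrt(2)*b) + C2*cos(sqrt(2)*b)


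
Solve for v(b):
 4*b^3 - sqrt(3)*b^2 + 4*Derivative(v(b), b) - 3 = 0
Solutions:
 v(b) = C1 - b^4/4 + sqrt(3)*b^3/12 + 3*b/4


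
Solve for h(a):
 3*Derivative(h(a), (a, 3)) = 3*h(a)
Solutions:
 h(a) = C3*exp(a) + (C1*sin(sqrt(3)*a/2) + C2*cos(sqrt(3)*a/2))*exp(-a/2)


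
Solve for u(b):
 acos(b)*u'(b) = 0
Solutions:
 u(b) = C1


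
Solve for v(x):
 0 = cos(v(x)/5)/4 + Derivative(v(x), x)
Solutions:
 x/4 - 5*log(sin(v(x)/5) - 1)/2 + 5*log(sin(v(x)/5) + 1)/2 = C1


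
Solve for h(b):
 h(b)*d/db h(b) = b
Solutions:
 h(b) = -sqrt(C1 + b^2)
 h(b) = sqrt(C1 + b^2)


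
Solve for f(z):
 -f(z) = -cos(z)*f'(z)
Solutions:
 f(z) = C1*sqrt(sin(z) + 1)/sqrt(sin(z) - 1)


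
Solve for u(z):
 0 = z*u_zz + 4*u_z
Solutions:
 u(z) = C1 + C2/z^3


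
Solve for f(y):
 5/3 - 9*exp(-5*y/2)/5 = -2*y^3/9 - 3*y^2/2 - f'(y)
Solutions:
 f(y) = C1 - y^4/18 - y^3/2 - 5*y/3 - 18*exp(-5*y/2)/25


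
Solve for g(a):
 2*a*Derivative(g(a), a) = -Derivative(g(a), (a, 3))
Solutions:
 g(a) = C1 + Integral(C2*airyai(-2^(1/3)*a) + C3*airybi(-2^(1/3)*a), a)


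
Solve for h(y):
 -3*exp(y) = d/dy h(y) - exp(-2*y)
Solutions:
 h(y) = C1 - 3*exp(y) - exp(-2*y)/2


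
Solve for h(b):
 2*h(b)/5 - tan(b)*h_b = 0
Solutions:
 h(b) = C1*sin(b)^(2/5)


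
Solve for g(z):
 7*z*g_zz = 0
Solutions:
 g(z) = C1 + C2*z


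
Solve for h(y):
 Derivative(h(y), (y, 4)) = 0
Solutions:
 h(y) = C1 + C2*y + C3*y^2 + C4*y^3


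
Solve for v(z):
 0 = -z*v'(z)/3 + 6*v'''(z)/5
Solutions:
 v(z) = C1 + Integral(C2*airyai(60^(1/3)*z/6) + C3*airybi(60^(1/3)*z/6), z)


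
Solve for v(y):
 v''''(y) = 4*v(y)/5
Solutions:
 v(y) = C1*exp(-sqrt(2)*5^(3/4)*y/5) + C2*exp(sqrt(2)*5^(3/4)*y/5) + C3*sin(sqrt(2)*5^(3/4)*y/5) + C4*cos(sqrt(2)*5^(3/4)*y/5)


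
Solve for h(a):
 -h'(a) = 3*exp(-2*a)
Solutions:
 h(a) = C1 + 3*exp(-2*a)/2


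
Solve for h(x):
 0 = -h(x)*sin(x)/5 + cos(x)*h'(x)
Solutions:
 h(x) = C1/cos(x)^(1/5)


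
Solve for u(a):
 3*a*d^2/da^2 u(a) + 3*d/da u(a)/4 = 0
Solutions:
 u(a) = C1 + C2*a^(3/4)


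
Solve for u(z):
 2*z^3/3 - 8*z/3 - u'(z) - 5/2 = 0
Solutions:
 u(z) = C1 + z^4/6 - 4*z^2/3 - 5*z/2


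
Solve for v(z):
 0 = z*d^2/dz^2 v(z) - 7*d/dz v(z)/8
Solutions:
 v(z) = C1 + C2*z^(15/8)


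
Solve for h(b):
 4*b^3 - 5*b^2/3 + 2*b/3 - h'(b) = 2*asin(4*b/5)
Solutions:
 h(b) = C1 + b^4 - 5*b^3/9 + b^2/3 - 2*b*asin(4*b/5) - sqrt(25 - 16*b^2)/2


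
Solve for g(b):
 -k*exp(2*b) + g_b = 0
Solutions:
 g(b) = C1 + k*exp(2*b)/2


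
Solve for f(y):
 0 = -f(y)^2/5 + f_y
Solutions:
 f(y) = -5/(C1 + y)


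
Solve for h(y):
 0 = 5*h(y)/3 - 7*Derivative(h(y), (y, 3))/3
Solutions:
 h(y) = C3*exp(5^(1/3)*7^(2/3)*y/7) + (C1*sin(sqrt(3)*5^(1/3)*7^(2/3)*y/14) + C2*cos(sqrt(3)*5^(1/3)*7^(2/3)*y/14))*exp(-5^(1/3)*7^(2/3)*y/14)


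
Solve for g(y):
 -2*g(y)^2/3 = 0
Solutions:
 g(y) = 0


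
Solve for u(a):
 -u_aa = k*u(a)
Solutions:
 u(a) = C1*exp(-a*sqrt(-k)) + C2*exp(a*sqrt(-k))


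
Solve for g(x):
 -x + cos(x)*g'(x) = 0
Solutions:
 g(x) = C1 + Integral(x/cos(x), x)


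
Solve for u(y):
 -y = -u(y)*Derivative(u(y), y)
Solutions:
 u(y) = -sqrt(C1 + y^2)
 u(y) = sqrt(C1 + y^2)


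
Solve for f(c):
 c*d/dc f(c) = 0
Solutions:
 f(c) = C1


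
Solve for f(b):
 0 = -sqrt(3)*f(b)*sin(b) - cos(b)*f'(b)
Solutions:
 f(b) = C1*cos(b)^(sqrt(3))


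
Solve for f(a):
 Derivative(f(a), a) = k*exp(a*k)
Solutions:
 f(a) = C1 + exp(a*k)


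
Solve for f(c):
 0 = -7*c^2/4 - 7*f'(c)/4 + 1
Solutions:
 f(c) = C1 - c^3/3 + 4*c/7


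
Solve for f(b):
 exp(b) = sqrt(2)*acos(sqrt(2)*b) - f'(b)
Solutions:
 f(b) = C1 + sqrt(2)*(b*acos(sqrt(2)*b) - sqrt(2)*sqrt(1 - 2*b^2)/2) - exp(b)


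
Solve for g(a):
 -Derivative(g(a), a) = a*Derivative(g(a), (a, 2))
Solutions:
 g(a) = C1 + C2*log(a)


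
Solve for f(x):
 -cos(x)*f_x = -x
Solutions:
 f(x) = C1 + Integral(x/cos(x), x)


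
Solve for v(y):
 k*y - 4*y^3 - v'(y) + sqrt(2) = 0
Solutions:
 v(y) = C1 + k*y^2/2 - y^4 + sqrt(2)*y


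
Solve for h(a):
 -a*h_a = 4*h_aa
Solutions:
 h(a) = C1 + C2*erf(sqrt(2)*a/4)


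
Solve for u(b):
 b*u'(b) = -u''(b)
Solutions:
 u(b) = C1 + C2*erf(sqrt(2)*b/2)


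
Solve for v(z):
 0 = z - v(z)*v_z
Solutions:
 v(z) = -sqrt(C1 + z^2)
 v(z) = sqrt(C1 + z^2)


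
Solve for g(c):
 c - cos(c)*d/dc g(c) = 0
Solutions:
 g(c) = C1 + Integral(c/cos(c), c)


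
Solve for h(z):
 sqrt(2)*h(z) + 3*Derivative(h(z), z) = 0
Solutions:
 h(z) = C1*exp(-sqrt(2)*z/3)


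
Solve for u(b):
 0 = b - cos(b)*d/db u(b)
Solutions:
 u(b) = C1 + Integral(b/cos(b), b)


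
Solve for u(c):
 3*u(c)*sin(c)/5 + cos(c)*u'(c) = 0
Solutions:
 u(c) = C1*cos(c)^(3/5)


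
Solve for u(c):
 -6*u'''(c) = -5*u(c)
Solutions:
 u(c) = C3*exp(5^(1/3)*6^(2/3)*c/6) + (C1*sin(2^(2/3)*3^(1/6)*5^(1/3)*c/4) + C2*cos(2^(2/3)*3^(1/6)*5^(1/3)*c/4))*exp(-5^(1/3)*6^(2/3)*c/12)


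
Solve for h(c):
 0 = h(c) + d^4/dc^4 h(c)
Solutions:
 h(c) = (C1*sin(sqrt(2)*c/2) + C2*cos(sqrt(2)*c/2))*exp(-sqrt(2)*c/2) + (C3*sin(sqrt(2)*c/2) + C4*cos(sqrt(2)*c/2))*exp(sqrt(2)*c/2)


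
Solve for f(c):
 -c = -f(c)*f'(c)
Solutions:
 f(c) = -sqrt(C1 + c^2)
 f(c) = sqrt(C1 + c^2)


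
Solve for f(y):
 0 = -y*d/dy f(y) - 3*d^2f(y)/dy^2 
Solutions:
 f(y) = C1 + C2*erf(sqrt(6)*y/6)


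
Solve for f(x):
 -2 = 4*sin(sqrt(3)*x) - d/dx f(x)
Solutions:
 f(x) = C1 + 2*x - 4*sqrt(3)*cos(sqrt(3)*x)/3


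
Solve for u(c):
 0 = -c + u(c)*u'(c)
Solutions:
 u(c) = -sqrt(C1 + c^2)
 u(c) = sqrt(C1 + c^2)


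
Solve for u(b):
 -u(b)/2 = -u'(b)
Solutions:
 u(b) = C1*exp(b/2)


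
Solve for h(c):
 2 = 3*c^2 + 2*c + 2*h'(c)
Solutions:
 h(c) = C1 - c^3/2 - c^2/2 + c


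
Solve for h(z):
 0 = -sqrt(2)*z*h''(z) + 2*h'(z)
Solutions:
 h(z) = C1 + C2*z^(1 + sqrt(2))


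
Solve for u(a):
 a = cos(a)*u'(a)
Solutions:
 u(a) = C1 + Integral(a/cos(a), a)


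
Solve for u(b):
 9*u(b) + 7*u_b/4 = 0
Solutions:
 u(b) = C1*exp(-36*b/7)


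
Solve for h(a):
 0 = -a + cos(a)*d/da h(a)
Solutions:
 h(a) = C1 + Integral(a/cos(a), a)


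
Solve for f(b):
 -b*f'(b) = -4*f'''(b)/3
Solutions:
 f(b) = C1 + Integral(C2*airyai(6^(1/3)*b/2) + C3*airybi(6^(1/3)*b/2), b)


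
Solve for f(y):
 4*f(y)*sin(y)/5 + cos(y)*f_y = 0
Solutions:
 f(y) = C1*cos(y)^(4/5)


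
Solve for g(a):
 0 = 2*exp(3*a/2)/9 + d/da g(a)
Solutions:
 g(a) = C1 - 4*exp(3*a/2)/27


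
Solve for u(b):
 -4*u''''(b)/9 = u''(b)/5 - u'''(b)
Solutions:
 u(b) = C1 + C2*b + C3*exp(3*b*(15 - sqrt(145))/40) + C4*exp(3*b*(sqrt(145) + 15)/40)


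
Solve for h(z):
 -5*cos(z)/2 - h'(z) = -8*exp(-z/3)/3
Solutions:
 h(z) = C1 - 5*sin(z)/2 - 8*exp(-z/3)


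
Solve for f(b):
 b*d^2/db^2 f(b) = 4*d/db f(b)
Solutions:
 f(b) = C1 + C2*b^5


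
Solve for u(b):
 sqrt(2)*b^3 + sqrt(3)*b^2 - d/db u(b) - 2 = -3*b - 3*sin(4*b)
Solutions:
 u(b) = C1 + sqrt(2)*b^4/4 + sqrt(3)*b^3/3 + 3*b^2/2 - 2*b - 3*cos(4*b)/4


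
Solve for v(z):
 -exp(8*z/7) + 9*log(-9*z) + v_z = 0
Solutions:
 v(z) = C1 - 9*z*log(-z) + 9*z*(1 - 2*log(3)) + 7*exp(8*z/7)/8


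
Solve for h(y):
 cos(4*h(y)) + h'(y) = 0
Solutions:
 h(y) = -asin((C1 + exp(8*y))/(C1 - exp(8*y)))/4 + pi/4
 h(y) = asin((C1 + exp(8*y))/(C1 - exp(8*y)))/4


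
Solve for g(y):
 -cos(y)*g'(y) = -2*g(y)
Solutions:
 g(y) = C1*(sin(y) + 1)/(sin(y) - 1)


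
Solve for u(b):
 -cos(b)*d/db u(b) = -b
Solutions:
 u(b) = C1 + Integral(b/cos(b), b)


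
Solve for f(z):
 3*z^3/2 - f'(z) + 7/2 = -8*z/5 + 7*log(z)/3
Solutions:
 f(z) = C1 + 3*z^4/8 + 4*z^2/5 - 7*z*log(z)/3 + 35*z/6


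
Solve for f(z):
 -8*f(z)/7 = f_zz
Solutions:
 f(z) = C1*sin(2*sqrt(14)*z/7) + C2*cos(2*sqrt(14)*z/7)


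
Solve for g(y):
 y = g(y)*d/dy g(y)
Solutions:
 g(y) = -sqrt(C1 + y^2)
 g(y) = sqrt(C1 + y^2)


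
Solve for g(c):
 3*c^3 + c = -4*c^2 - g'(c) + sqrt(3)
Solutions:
 g(c) = C1 - 3*c^4/4 - 4*c^3/3 - c^2/2 + sqrt(3)*c


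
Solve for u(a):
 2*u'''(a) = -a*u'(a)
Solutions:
 u(a) = C1 + Integral(C2*airyai(-2^(2/3)*a/2) + C3*airybi(-2^(2/3)*a/2), a)


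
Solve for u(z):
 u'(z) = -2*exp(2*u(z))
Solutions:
 u(z) = log(-sqrt(-1/(C1 - 2*z))) - log(2)/2
 u(z) = log(-1/(C1 - 2*z))/2 - log(2)/2


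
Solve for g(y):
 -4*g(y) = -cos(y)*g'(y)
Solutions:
 g(y) = C1*(sin(y)^2 + 2*sin(y) + 1)/(sin(y)^2 - 2*sin(y) + 1)


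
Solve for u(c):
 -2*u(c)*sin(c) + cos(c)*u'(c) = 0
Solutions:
 u(c) = C1/cos(c)^2


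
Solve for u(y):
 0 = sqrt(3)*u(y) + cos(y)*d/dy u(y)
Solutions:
 u(y) = C1*(sin(y) - 1)^(sqrt(3)/2)/(sin(y) + 1)^(sqrt(3)/2)


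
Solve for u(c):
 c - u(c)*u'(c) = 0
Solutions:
 u(c) = -sqrt(C1 + c^2)
 u(c) = sqrt(C1 + c^2)


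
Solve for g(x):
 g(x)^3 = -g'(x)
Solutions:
 g(x) = -sqrt(2)*sqrt(-1/(C1 - x))/2
 g(x) = sqrt(2)*sqrt(-1/(C1 - x))/2


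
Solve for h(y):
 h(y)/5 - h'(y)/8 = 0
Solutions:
 h(y) = C1*exp(8*y/5)


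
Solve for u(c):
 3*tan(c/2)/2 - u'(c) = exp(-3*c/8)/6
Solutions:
 u(c) = C1 + 3*log(tan(c/2)^2 + 1)/2 + 4*exp(-3*c/8)/9


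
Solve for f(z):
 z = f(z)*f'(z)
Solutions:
 f(z) = -sqrt(C1 + z^2)
 f(z) = sqrt(C1 + z^2)


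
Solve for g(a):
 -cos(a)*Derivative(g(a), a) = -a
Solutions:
 g(a) = C1 + Integral(a/cos(a), a)


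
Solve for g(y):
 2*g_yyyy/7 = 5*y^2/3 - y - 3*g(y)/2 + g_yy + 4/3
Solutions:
 g(y) = 10*y^2/9 - 2*y/3 + (C1*sin(sqrt(2)*21^(1/4)*y*sin(atan(sqrt(35)/7)/2)/2) + C2*cos(sqrt(2)*21^(1/4)*y*sin(atan(sqrt(35)/7)/2)/2))*exp(-sqrt(2)*21^(1/4)*y*cos(atan(sqrt(35)/7)/2)/2) + (C3*sin(sqrt(2)*21^(1/4)*y*sin(atan(sqrt(35)/7)/2)/2) + C4*cos(sqrt(2)*21^(1/4)*y*sin(atan(sqrt(35)/7)/2)/2))*exp(sqrt(2)*21^(1/4)*y*cos(atan(sqrt(35)/7)/2)/2) + 64/27


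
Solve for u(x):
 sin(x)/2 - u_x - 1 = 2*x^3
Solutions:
 u(x) = C1 - x^4/2 - x - cos(x)/2


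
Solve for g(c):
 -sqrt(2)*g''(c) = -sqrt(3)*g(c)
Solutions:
 g(c) = C1*exp(-2^(3/4)*3^(1/4)*c/2) + C2*exp(2^(3/4)*3^(1/4)*c/2)


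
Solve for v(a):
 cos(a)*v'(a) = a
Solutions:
 v(a) = C1 + Integral(a/cos(a), a)


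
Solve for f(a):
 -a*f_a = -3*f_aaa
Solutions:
 f(a) = C1 + Integral(C2*airyai(3^(2/3)*a/3) + C3*airybi(3^(2/3)*a/3), a)


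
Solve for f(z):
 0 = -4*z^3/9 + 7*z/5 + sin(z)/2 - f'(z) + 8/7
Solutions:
 f(z) = C1 - z^4/9 + 7*z^2/10 + 8*z/7 - cos(z)/2


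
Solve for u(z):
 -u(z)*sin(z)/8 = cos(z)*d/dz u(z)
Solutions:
 u(z) = C1*cos(z)^(1/8)


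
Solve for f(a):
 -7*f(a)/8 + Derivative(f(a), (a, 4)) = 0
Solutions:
 f(a) = C1*exp(-14^(1/4)*a/2) + C2*exp(14^(1/4)*a/2) + C3*sin(14^(1/4)*a/2) + C4*cos(14^(1/4)*a/2)


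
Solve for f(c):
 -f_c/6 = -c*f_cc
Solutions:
 f(c) = C1 + C2*c^(7/6)


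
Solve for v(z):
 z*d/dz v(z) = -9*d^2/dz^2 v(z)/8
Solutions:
 v(z) = C1 + C2*erf(2*z/3)


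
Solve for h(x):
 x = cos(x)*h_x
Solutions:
 h(x) = C1 + Integral(x/cos(x), x)


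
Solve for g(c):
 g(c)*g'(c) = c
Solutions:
 g(c) = -sqrt(C1 + c^2)
 g(c) = sqrt(C1 + c^2)


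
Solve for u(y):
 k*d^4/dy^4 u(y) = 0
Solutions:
 u(y) = C1 + C2*y + C3*y^2 + C4*y^3


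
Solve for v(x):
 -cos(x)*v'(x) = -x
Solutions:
 v(x) = C1 + Integral(x/cos(x), x)


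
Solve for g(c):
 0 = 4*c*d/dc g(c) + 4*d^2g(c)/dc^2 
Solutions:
 g(c) = C1 + C2*erf(sqrt(2)*c/2)


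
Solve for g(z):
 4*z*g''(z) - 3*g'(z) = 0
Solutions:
 g(z) = C1 + C2*z^(7/4)


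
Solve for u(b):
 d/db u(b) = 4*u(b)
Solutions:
 u(b) = C1*exp(4*b)


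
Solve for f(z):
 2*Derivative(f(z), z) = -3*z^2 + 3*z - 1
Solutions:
 f(z) = C1 - z^3/2 + 3*z^2/4 - z/2


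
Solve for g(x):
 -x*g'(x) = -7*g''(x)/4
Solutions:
 g(x) = C1 + C2*erfi(sqrt(14)*x/7)


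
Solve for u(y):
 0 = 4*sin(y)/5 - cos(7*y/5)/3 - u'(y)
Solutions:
 u(y) = C1 - 5*sin(7*y/5)/21 - 4*cos(y)/5


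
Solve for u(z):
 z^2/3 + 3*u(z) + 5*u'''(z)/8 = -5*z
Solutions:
 u(z) = C3*exp(-2*3^(1/3)*5^(2/3)*z/5) - z^2/9 - 5*z/3 + (C1*sin(3^(5/6)*5^(2/3)*z/5) + C2*cos(3^(5/6)*5^(2/3)*z/5))*exp(3^(1/3)*5^(2/3)*z/5)


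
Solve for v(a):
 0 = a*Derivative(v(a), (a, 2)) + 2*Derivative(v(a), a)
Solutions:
 v(a) = C1 + C2/a


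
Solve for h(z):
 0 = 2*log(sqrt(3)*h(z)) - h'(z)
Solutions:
 -Integral(1/(2*log(_y) + log(3)), (_y, h(z))) = C1 - z


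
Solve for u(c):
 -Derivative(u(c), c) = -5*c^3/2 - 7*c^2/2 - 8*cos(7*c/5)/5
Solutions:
 u(c) = C1 + 5*c^4/8 + 7*c^3/6 + 8*sin(7*c/5)/7


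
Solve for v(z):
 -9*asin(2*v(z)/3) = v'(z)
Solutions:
 Integral(1/asin(2*_y/3), (_y, v(z))) = C1 - 9*z


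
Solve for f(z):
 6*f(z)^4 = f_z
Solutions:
 f(z) = (-1/(C1 + 18*z))^(1/3)
 f(z) = (-1/(C1 + 6*z))^(1/3)*(-3^(2/3) - 3*3^(1/6)*I)/6
 f(z) = (-1/(C1 + 6*z))^(1/3)*(-3^(2/3) + 3*3^(1/6)*I)/6


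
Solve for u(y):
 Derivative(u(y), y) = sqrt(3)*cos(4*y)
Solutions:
 u(y) = C1 + sqrt(3)*sin(4*y)/4


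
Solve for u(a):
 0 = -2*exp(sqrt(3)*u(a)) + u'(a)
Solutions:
 u(a) = sqrt(3)*(2*log(-1/(C1 + 2*a)) - log(3))/6


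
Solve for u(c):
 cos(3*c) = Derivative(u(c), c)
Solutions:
 u(c) = C1 + sin(3*c)/3


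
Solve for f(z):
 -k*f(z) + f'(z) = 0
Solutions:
 f(z) = C1*exp(k*z)


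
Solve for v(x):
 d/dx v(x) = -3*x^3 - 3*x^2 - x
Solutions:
 v(x) = C1 - 3*x^4/4 - x^3 - x^2/2


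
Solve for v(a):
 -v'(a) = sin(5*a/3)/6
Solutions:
 v(a) = C1 + cos(5*a/3)/10


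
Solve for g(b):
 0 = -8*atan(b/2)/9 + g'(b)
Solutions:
 g(b) = C1 + 8*b*atan(b/2)/9 - 8*log(b^2 + 4)/9


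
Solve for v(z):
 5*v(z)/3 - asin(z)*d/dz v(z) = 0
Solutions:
 v(z) = C1*exp(5*Integral(1/asin(z), z)/3)


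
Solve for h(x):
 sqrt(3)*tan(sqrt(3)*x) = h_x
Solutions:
 h(x) = C1 - log(cos(sqrt(3)*x))


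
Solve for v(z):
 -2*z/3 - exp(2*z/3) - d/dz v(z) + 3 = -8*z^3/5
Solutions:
 v(z) = C1 + 2*z^4/5 - z^2/3 + 3*z - 3*exp(2*z/3)/2


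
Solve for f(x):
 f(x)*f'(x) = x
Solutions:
 f(x) = -sqrt(C1 + x^2)
 f(x) = sqrt(C1 + x^2)


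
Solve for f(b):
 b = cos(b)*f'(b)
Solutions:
 f(b) = C1 + Integral(b/cos(b), b)


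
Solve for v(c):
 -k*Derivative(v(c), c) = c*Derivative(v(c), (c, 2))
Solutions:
 v(c) = C1 + c^(1 - re(k))*(C2*sin(log(c)*Abs(im(k))) + C3*cos(log(c)*im(k)))


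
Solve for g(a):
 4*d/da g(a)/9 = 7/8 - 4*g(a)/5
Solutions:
 g(a) = C1*exp(-9*a/5) + 35/32


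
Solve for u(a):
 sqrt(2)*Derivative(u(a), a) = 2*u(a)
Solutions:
 u(a) = C1*exp(sqrt(2)*a)


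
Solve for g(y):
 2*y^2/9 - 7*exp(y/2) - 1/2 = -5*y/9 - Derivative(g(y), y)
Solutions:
 g(y) = C1 - 2*y^3/27 - 5*y^2/18 + y/2 + 14*exp(y/2)


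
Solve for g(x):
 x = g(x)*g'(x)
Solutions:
 g(x) = -sqrt(C1 + x^2)
 g(x) = sqrt(C1 + x^2)


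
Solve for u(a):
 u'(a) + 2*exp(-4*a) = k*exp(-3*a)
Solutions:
 u(a) = C1 - k*exp(-3*a)/3 + exp(-4*a)/2


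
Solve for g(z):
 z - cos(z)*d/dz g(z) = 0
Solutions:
 g(z) = C1 + Integral(z/cos(z), z)


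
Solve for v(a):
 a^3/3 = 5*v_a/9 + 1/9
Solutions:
 v(a) = C1 + 3*a^4/20 - a/5


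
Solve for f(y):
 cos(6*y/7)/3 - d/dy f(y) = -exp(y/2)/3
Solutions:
 f(y) = C1 + 2*exp(y/2)/3 + 7*sin(6*y/7)/18


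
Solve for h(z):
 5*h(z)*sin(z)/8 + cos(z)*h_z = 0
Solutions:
 h(z) = C1*cos(z)^(5/8)


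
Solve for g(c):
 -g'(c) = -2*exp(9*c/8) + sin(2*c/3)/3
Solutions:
 g(c) = C1 + 16*exp(9*c/8)/9 + cos(2*c/3)/2


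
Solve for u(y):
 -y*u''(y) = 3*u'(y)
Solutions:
 u(y) = C1 + C2/y^2


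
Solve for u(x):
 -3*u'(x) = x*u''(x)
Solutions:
 u(x) = C1 + C2/x^2


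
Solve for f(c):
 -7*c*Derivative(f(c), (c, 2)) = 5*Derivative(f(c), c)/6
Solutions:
 f(c) = C1 + C2*c^(37/42)


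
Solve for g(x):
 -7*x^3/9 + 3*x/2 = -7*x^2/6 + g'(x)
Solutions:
 g(x) = C1 - 7*x^4/36 + 7*x^3/18 + 3*x^2/4


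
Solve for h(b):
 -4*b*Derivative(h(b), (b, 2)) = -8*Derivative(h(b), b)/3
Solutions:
 h(b) = C1 + C2*b^(5/3)


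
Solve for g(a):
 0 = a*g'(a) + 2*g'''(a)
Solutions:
 g(a) = C1 + Integral(C2*airyai(-2^(2/3)*a/2) + C3*airybi(-2^(2/3)*a/2), a)
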